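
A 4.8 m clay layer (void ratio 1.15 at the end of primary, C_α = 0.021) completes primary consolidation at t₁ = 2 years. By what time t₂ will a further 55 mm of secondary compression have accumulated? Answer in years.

t₂ ≈ 29.8 years

S_s = C_α·H/(1+e_p)·log₁₀(t₂/t₁) ⇒ log₁₀(t₂/t₁) = S_s·(1+e_p)/(C_α·H).
log₁₀(t₂/t₁) = 0.055 × (1+1.15) / (0.021×4.8) = 1.173
t₂ = t₁ × 10^1.173 = 2 × 14.9 = 29.8 years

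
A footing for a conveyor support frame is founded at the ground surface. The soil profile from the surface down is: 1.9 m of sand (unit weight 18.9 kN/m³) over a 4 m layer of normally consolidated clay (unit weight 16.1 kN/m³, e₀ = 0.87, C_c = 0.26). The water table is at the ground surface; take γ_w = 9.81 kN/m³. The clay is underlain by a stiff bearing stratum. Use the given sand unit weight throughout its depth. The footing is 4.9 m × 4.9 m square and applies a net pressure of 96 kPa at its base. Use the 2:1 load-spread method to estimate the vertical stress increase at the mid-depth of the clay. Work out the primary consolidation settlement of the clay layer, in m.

S_c ≈ 0.167 m

Mid-depth of clay below the ground surface: z = 1.9 + 4/2 = 3.9 m.
Total vertical stress at mid-clay: σ_v = 18.9×1.9 + 16.1×2 = 68.11 kPa.
Pore pressure: u = 9.81×(3.9 − 0) = 38.259 kPa.
Initial effective stress: σ'_0 = σ_v − u = 68.11 − 38.259 = 29.851 kPa.
Stress increase at mid-clay by the 2:1 spreading method:
Δσ = qBL/((B+z)(L+z)) = 96×4.9×4.9/((4.9+3.9)(4.9+3.9)) = 29.764 kPa
Final effective stress: σ'_f = σ'_0 + Δσ = 29.851 + 29.764 = 59.615 kPa.
Normally consolidated clay, so the full stress increment lies on the virgin compression line:
S_c = C_c·H/(1+e₀)·log₁₀(σ'_f/σ'_0) = 0.26×4/(1+0.87)×log₁₀(59.615/29.851)
    = 0.55615 × 0.3004 = 0.1671 m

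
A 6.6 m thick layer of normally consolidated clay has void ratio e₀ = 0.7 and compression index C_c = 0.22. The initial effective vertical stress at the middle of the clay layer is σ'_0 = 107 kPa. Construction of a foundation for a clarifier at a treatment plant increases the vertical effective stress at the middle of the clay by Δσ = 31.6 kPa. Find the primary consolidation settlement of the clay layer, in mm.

S_c ≈ 96 mm

Final effective stress: σ'_f = σ'_0 + Δσ = 107 + 31.6 = 138.6 kPa.
Normally consolidated clay, so the full stress increment lies on the virgin compression line:
S_c = C_c·H/(1+e₀)·log₁₀(σ'_f/σ'_0) = 0.22×6.6/(1+0.7)×log₁₀(138.6/107)
    = 0.85412 × 0.11238 = 0.09599 m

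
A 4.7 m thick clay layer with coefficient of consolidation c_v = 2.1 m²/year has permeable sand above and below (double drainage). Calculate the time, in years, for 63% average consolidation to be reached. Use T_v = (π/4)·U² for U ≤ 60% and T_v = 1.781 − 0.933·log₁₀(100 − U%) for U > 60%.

Drainage path length: H_d = H/2 = 2.35 m (double drainage).
U > 60%: T_v = 1.781 − 0.933·log₁₀(100 − 63) = 0.31787.
t = T_v·H_d²/c_v = 0.31787×2.35²/2.1 = 0.8359 years.

t ≈ 0.836 years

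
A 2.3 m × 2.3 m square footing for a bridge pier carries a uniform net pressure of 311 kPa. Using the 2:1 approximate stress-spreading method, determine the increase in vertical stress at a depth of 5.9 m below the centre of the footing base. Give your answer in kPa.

By the 2:1 method the load spreads at 1 horizontal : 2 vertical, so at depth z the loaded area has grown by z in each plan dimension:
Δσ = qBL/((B+z)(L+z)) = 311×2.3×2.3/((2.3+5.9)(2.3+5.9)) = 24.467 kPa

Δσ_z ≈ 24.5 kPa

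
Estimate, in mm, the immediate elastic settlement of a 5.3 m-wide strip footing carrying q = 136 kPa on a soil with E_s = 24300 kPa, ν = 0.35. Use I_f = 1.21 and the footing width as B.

S_e ≈ 31.5 mm

Immediate (elastic) settlement: S_e = q·B·(1−ν²)/E_s · I_f.
S_e = 136 × 5.3 × (1 − 0.35²) / 24300 × 1.21
    = 136 × 5.3 × 0.8775 / 24300 × 1.21
    = 0.03149 m = 31.49 mm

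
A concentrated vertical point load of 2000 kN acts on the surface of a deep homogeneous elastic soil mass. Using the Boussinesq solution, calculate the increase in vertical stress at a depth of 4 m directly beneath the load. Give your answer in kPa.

Boussinesq vertical stress below a point load on an elastic half-space:
Δσ_z = 3P/(2πz²) · [1 + (r/z)²]^(−5/2)
r/z = 0/4 = 0; [1+(r/z)²]^(−5/2) = 1.
Δσ_z = 3×2000/(2π×4²) × 1 = 59.683 × 1 = 59.68 kPa

Δσ_z ≈ 59.7 kPa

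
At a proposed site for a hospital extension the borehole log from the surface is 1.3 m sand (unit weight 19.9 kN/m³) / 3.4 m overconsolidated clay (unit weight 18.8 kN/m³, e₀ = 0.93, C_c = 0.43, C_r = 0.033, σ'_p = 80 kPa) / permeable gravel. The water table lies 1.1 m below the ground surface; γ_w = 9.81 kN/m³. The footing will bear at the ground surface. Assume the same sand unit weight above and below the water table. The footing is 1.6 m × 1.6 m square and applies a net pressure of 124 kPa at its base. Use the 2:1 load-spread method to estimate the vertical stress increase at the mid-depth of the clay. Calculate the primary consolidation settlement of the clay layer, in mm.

S_c ≈ 8.18 mm

Mid-depth of clay below the ground surface: z = 1.3 + 3.4/2 = 3 m.
Total vertical stress at mid-clay: σ_v = 19.9×1.3 + 18.8×1.7 = 57.83 kPa.
Pore pressure: u = 9.81×(3 − 1.1) = 18.639 kPa.
Initial effective stress: σ'_0 = σ_v − u = 57.83 − 18.639 = 39.191 kPa.
Stress increase at mid-clay by the 2:1 spreading method:
Δσ = qBL/((B+z)(L+z)) = 124×1.6×1.6/((1.6+3)(1.6+3)) = 15.002 kPa
Final effective stress: σ'_f = 39.191 + 15.002 = 54.193 kPa.
σ'_f = 54.193 ≤ σ'_p = 80 kPa, so the clay remains overconsolidated and only the recompression index applies:
S_c = C_r·H/(1+e₀)·log₁₀(σ'_f/σ'_0) = 0.033×3.4/1.93×log₁₀(54.193/39.191)
    = 0.058136 × 0.14076 = 0.008183 m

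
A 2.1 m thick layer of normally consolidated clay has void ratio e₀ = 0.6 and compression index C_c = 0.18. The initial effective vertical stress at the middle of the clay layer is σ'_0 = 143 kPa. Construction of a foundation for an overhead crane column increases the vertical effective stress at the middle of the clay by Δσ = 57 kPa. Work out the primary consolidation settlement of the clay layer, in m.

Final effective stress: σ'_f = σ'_0 + Δσ = 143 + 57 = 200 kPa.
Normally consolidated clay, so the full stress increment lies on the virgin compression line:
S_c = C_c·H/(1+e₀)·log₁₀(σ'_f/σ'_0) = 0.18×2.1/(1+0.6)×log₁₀(200/143)
    = 0.23625 × 0.14569 = 0.03442 m

S_c ≈ 0.0344 m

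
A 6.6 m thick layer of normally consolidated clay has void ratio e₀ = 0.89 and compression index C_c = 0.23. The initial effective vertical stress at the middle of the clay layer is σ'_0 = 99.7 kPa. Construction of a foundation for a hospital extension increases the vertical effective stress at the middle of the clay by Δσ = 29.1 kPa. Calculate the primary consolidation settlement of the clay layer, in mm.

S_c ≈ 89.3 mm

Final effective stress: σ'_f = σ'_0 + Δσ = 99.7 + 29.1 = 128.8 kPa.
Normally consolidated clay, so the full stress increment lies on the virgin compression line:
S_c = C_c·H/(1+e₀)·log₁₀(σ'_f/σ'_0) = 0.23×6.6/(1+0.89)×log₁₀(128.8/99.7)
    = 0.80317 × 0.11122 = 0.08933 m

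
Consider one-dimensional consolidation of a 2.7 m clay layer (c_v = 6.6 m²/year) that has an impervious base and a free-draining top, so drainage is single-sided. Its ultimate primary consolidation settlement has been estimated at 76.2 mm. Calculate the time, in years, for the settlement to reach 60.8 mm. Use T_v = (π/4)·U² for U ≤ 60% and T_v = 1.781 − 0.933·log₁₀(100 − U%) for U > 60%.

t ≈ 0.622 years

Drainage path length: H_d = H = 2.7 m (single drainage).
U = S(t)/S_ult = 60.8/76.2 = 0.7979.
U > 60%: T_v = 1.781 − 0.933·log₁₀(100 − 79.79) = 0.56291.
t = T_v·H_d²/c_v = 0.56291×2.7²/6.6 = 0.6218 years.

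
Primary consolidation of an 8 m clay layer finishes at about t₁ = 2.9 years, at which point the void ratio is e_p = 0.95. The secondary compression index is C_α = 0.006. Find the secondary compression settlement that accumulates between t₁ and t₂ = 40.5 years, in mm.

Secondary compression: S_s = C_α·H/(1+e_p)·log₁₀(t₂/t₁)
S_s = 0.006×8/(1+0.95)×log₁₀(40.5/2.9)
    = 0.02462 × 1.145 = 0.02819 m

S_s ≈ 28.2 mm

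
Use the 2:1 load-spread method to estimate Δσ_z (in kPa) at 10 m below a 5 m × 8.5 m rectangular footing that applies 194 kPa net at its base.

Δσ_z ≈ 29.7 kPa

By the 2:1 method the load spreads at 1 horizontal : 2 vertical, so at depth z the loaded area has grown by z in each plan dimension:
Δσ = qBL/((B+z)(L+z)) = 194×5×8.5/((5+10)(8.5+10)) = 29.712 kPa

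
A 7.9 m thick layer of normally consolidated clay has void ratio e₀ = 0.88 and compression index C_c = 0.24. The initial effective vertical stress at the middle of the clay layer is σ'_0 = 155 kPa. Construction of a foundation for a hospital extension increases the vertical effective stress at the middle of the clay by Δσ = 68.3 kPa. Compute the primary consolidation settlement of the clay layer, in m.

Final effective stress: σ'_f = σ'_0 + Δσ = 155 + 68.3 = 223.3 kPa.
Normally consolidated clay, so the full stress increment lies on the virgin compression line:
S_c = C_c·H/(1+e₀)·log₁₀(σ'_f/σ'_0) = 0.24×7.9/(1+0.88)×log₁₀(223.3/155)
    = 1.0085 × 0.15856 = 0.1599 m

S_c ≈ 0.16 m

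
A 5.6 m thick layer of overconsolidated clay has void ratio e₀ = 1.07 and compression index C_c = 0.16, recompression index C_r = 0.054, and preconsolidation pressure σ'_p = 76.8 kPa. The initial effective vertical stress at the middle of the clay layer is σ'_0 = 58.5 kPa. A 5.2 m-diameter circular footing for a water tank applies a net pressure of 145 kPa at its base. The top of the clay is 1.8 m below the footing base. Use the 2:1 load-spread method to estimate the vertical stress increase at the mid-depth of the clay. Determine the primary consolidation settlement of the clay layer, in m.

S_c ≈ 0.0656 m

Mid-depth of clay below the footing base: z = 1.8 + 5.6/2 = 4.6 m.
Stress increase at mid-clay by the 2:1 spreading method:
Δσ ≈ qD²/(D+z)² = 145×5.2²/(5.2+4.6)² = 40.825 kPa
Final effective stress: σ'_f = 58.5 + 40.825 = 99.325 kPa.
σ'_f = 99.325 > σ'_p = 76.8 kPa, so the stress path crosses the preconsolidation pressure — recompression up to σ'_p, then virgin compression beyond:
S_c = H/(1+e₀)·[C_r·log₁₀(σ'_p/σ'_0) + C_c·log₁₀(σ'_f/σ'_p)]
    = 5.6/2.07 × [0.054×log₁₀(76.8/58.5) + 0.16×log₁₀(99.325/76.8)]
    = 2.7053 × [0.0063831 + 0.017872] = 0.06562 m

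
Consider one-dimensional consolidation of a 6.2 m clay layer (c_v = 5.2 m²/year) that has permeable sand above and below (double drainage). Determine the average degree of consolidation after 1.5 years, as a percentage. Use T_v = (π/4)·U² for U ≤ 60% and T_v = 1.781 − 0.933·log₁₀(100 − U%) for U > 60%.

Drainage path length: H_d = H/2 = 3.1 m (double drainage).
T_v = c_v·t/H_d² = 5.2×1.5/3.1² = 0.81165.
T_v = 0.81165 corresponds to the U > 60% branch:
U = 1 − 10^((1.781 − T_v)/0.933)/100 = 0.8906

U ≈ 89.1 %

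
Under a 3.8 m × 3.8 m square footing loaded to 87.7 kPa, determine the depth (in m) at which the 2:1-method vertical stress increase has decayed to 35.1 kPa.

2:1 spreading — at depth z the loaded area has grown by z in each plan dimension:
qB²/(B+z)² = Δσ_z ⇒ z = B(√(q/Δσ_z) − 1) = 3.8×(√(87.7/35.1) − 1) = 2.207 m

z ≈ 2.21 m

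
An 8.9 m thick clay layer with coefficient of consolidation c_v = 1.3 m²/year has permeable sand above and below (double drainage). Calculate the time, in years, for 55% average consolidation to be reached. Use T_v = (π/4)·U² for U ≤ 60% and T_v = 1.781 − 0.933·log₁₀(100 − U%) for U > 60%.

t ≈ 3.62 years

Drainage path length: H_d = H/2 = 4.45 m (double drainage).
U ≤ 60%: T_v = (π/4)·U² = (π/4)×0.55² = 0.23758.
t = T_v·H_d²/c_v = 0.23758×4.45²/1.3 = 3.619 years.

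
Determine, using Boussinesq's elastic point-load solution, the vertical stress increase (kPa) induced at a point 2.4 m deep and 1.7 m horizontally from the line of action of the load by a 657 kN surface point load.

Boussinesq vertical stress below a point load on an elastic half-space:
Δσ_z = 3P/(2πz²) · [1 + (r/z)²]^(−5/2)
r/z = 1.7/2.4 = 0.70833; [1+(r/z)²]^(−5/2) = 0.36184.
Δσ_z = 3×657/(2π×2.4²) × 0.36184 = 54.461 × 0.36184 = 19.71 kPa

Δσ_z ≈ 19.7 kPa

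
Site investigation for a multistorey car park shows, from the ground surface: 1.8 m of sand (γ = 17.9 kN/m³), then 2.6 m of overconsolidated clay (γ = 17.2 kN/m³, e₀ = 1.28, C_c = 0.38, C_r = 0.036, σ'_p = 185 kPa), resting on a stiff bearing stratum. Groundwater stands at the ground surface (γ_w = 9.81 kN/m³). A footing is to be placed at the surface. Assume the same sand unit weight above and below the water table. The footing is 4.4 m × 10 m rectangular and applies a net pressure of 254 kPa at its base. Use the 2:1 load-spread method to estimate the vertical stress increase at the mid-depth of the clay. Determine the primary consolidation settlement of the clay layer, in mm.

S_c ≈ 31.1 mm

Mid-depth of clay below the ground surface: z = 1.8 + 2.6/2 = 3.1 m.
Total vertical stress at mid-clay: σ_v = 17.9×1.8 + 17.2×1.3 = 54.58 kPa.
Pore pressure: u = 9.81×(3.1 − 0) = 30.411 kPa.
Initial effective stress: σ'_0 = σ_v − u = 54.58 − 30.411 = 24.169 kPa.
Stress increase at mid-clay by the 2:1 spreading method:
Δσ = qBL/((B+z)(L+z)) = 254×4.4×10/((4.4+3.1)(10+3.1)) = 113.75 kPa
Final effective stress: σ'_f = 24.169 + 113.75 = 137.92 kPa.
σ'_f = 137.92 ≤ σ'_p = 185 kPa, so the clay remains overconsolidated and only the recompression index applies:
S_c = C_r·H/(1+e₀)·log₁₀(σ'_f/σ'_0) = 0.036×2.6/2.28×log₁₀(137.92/24.169)
    = 0.041054 × 0.75637 = 0.03105 m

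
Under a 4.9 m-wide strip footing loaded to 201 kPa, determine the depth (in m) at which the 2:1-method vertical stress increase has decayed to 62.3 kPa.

2:1 spreading — at depth z the loaded area has grown by z in each plan dimension:
qB/(B+z) = Δσ_z ⇒ z = qB/Δσ_z − B = 201×4.9/62.3 − 4.9 = 10.91 m

z ≈ 10.9 m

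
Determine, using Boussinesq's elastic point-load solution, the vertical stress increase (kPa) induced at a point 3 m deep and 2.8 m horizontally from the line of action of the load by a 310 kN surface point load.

Δσ_z ≈ 3.43 kPa

Boussinesq vertical stress below a point load on an elastic half-space:
Δσ_z = 3P/(2πz²) · [1 + (r/z)²]^(−5/2)
r/z = 2.8/3 = 0.93333; [1+(r/z)²]^(−5/2) = 0.20881.
Δσ_z = 3×310/(2π×3²) × 0.20881 = 16.446 × 0.20881 = 3.434 kPa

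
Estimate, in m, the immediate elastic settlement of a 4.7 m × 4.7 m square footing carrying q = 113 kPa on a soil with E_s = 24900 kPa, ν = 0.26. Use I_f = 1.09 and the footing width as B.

Immediate (elastic) settlement: S_e = q·B·(1−ν²)/E_s · I_f.
S_e = 113 × 4.7 × (1 − 0.26²) / 24900 × 1.09
    = 113 × 4.7 × 0.9324 / 24900 × 1.09
    = 0.02168 m

S_e ≈ 0.0217 m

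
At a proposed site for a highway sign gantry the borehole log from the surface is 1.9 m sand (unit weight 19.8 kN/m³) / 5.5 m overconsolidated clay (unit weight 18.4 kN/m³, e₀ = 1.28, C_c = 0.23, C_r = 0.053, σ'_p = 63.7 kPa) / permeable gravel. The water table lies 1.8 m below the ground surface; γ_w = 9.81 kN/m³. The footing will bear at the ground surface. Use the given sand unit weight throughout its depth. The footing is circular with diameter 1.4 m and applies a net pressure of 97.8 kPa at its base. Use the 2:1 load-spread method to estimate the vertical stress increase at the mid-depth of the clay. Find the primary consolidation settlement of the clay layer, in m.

S_c ≈ 0.00979 m

Mid-depth of clay below the ground surface: z = 1.9 + 5.5/2 = 4.65 m.
Total vertical stress at mid-clay: σ_v = 19.8×1.9 + 18.4×2.75 = 88.22 kPa.
Pore pressure: u = 9.81×(4.65 − 1.8) = 27.959 kPa.
Initial effective stress: σ'_0 = σ_v − u = 88.22 − 27.959 = 60.261 kPa.
Stress increase at mid-clay by the 2:1 spreading method:
Δσ ≈ qD²/(D+z)² = 97.8×1.4²/(1.4+4.65)² = 5.237 kPa
Final effective stress: σ'_f = 60.261 + 5.237 = 65.498 kPa.
σ'_f = 65.498 > σ'_p = 63.7 kPa, so the stress path crosses the preconsolidation pressure — recompression up to σ'_p, then virgin compression beyond:
S_c = H/(1+e₀)·[C_r·log₁₀(σ'_p/σ'_0) + C_c·log₁₀(σ'_f/σ'_p)]
    = 5.5/2.28 × [0.053×log₁₀(63.7/60.261) + 0.23×log₁₀(65.498/63.7)]
    = 2.4123 × [0.0012775 + 0.0027804] = 0.009789 m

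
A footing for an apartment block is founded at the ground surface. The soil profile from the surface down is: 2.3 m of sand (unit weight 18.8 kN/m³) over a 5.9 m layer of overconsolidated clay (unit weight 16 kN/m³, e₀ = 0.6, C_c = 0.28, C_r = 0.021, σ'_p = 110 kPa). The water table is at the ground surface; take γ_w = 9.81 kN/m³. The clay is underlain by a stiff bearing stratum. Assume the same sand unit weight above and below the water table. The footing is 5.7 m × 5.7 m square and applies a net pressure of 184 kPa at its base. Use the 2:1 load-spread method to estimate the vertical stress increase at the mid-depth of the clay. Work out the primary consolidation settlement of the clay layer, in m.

Mid-depth of clay below the ground surface: z = 2.3 + 5.9/2 = 5.25 m.
Total vertical stress at mid-clay: σ_v = 18.8×2.3 + 16×2.95 = 90.44 kPa.
Pore pressure: u = 9.81×(5.25 − 0) = 51.503 kPa.
Initial effective stress: σ'_0 = σ_v − u = 90.44 − 51.503 = 38.937 kPa.
Stress increase at mid-clay by the 2:1 spreading method:
Δσ = qBL/((B+z)(L+z)) = 184×5.7×5.7/((5.7+5.25)(5.7+5.25)) = 49.859 kPa
Final effective stress: σ'_f = 38.937 + 49.859 = 88.796 kPa.
σ'_f = 88.796 ≤ σ'_p = 110 kPa, so the clay remains overconsolidated and only the recompression index applies:
S_c = C_r·H/(1+e₀)·log₁₀(σ'_f/σ'_0) = 0.021×5.9/1.6×log₁₀(88.796/38.937)
    = 0.077438 × 0.35803 = 0.02772 m

S_c ≈ 0.0277 m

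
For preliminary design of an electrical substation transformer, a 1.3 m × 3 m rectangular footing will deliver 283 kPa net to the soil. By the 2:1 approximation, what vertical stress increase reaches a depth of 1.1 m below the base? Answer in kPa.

By the 2:1 method the load spreads at 1 horizontal : 2 vertical, so at depth z the loaded area has grown by z in each plan dimension:
Δσ = qBL/((B+z)(L+z)) = 283×1.3×3/((1.3+1.1)(3+1.1)) = 112.16 kPa

Δσ_z ≈ 112 kPa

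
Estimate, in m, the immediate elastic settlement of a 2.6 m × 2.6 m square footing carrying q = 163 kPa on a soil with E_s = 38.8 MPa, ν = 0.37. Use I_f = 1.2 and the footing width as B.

S_e ≈ 0.0113 m

Immediate (elastic) settlement: S_e = q·B·(1−ν²)/E_s · I_f.
E_s = 38.8 MPa = 38800 kPa.
S_e = 163 × 2.6 × (1 − 0.37²) / 38800 × 1.2
    = 163 × 2.6 × 0.8631 / 38800 × 1.2
    = 0.01131 m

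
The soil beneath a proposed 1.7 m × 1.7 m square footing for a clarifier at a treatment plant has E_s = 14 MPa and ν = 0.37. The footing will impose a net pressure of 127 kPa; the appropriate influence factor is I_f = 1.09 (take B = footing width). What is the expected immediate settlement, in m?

Immediate (elastic) settlement: S_e = q·B·(1−ν²)/E_s · I_f.
E_s = 14 MPa = 14000 kPa.
S_e = 127 × 1.7 × (1 − 0.37²) / 14000 × 1.09
    = 127 × 1.7 × 0.8631 / 14000 × 1.09
    = 0.01451 m

S_e ≈ 0.0145 m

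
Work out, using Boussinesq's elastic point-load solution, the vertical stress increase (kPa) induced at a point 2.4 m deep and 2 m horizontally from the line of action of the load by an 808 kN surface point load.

Boussinesq vertical stress below a point load on an elastic half-space:
Δσ_z = 3P/(2πz²) · [1 + (r/z)²]^(−5/2)
r/z = 2/2.4 = 0.83333; [1+(r/z)²]^(−5/2) = 0.26757.
Δσ_z = 3×808/(2π×2.4²) × 0.26757 = 66.978 × 0.26757 = 17.92 kPa

Δσ_z ≈ 17.9 kPa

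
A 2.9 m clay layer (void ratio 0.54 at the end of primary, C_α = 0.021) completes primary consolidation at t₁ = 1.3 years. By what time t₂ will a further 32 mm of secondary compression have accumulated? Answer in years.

t₂ ≈ 8.38 years

S_s = C_α·H/(1+e_p)·log₁₀(t₂/t₁) ⇒ log₁₀(t₂/t₁) = S_s·(1+e_p)/(C_α·H).
log₁₀(t₂/t₁) = 0.032 × (1+0.54) / (0.021×2.9) = 0.8092
t₂ = t₁ × 10^0.8092 = 1.3 × 6.445 = 8.378 years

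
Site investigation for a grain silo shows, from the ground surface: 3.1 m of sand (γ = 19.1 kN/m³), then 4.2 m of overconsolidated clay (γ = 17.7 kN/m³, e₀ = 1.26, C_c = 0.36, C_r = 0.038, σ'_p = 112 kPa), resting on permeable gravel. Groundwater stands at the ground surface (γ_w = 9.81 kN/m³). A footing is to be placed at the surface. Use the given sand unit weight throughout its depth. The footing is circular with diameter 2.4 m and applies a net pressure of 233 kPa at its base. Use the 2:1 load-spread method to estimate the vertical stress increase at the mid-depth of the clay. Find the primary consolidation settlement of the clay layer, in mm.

Mid-depth of clay below the ground surface: z = 3.1 + 4.2/2 = 5.2 m.
Total vertical stress at mid-clay: σ_v = 19.1×3.1 + 17.7×2.1 = 96.38 kPa.
Pore pressure: u = 9.81×(5.2 − 0) = 51.012 kPa.
Initial effective stress: σ'_0 = σ_v − u = 96.38 − 51.012 = 45.368 kPa.
Stress increase at mid-clay by the 2:1 spreading method:
Δσ ≈ qD²/(D+z)² = 233×2.4²/(2.4+5.2)² = 23.235 kPa
Final effective stress: σ'_f = 45.368 + 23.235 = 68.603 kPa.
σ'_f = 68.603 ≤ σ'_p = 112 kPa, so the clay remains overconsolidated and only the recompression index applies:
S_c = C_r·H/(1+e₀)·log₁₀(σ'_f/σ'_0) = 0.038×4.2/2.26×log₁₀(68.603/45.368)
    = 0.070619 × 0.17959 = 0.01268 m

S_c ≈ 12.7 mm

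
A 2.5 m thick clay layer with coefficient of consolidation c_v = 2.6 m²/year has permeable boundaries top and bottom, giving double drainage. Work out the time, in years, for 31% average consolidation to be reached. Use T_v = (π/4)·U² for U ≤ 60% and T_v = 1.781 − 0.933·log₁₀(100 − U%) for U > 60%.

t ≈ 0.0454 years

Drainage path length: H_d = H/2 = 1.25 m (double drainage).
U ≤ 60%: T_v = (π/4)·U² = (π/4)×0.31² = 0.075477.
t = T_v·H_d²/c_v = 0.075477×1.25²/2.6 = 0.04536 years.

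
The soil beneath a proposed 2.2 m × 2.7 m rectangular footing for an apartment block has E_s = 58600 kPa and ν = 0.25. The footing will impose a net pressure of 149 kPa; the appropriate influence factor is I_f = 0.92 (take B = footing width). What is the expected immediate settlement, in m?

Immediate (elastic) settlement: S_e = q·B·(1−ν²)/E_s · I_f.
S_e = 149 × 2.2 × (1 − 0.25²) / 58600 × 0.92
    = 149 × 2.2 × 0.9375 / 58600 × 0.92
    = 0.004825 m

S_e ≈ 0.00482 m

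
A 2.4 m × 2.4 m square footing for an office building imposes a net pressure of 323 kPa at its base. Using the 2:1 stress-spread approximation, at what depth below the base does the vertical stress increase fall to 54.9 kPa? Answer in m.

z ≈ 3.42 m

2:1 spreading — at depth z the loaded area has grown by z in each plan dimension:
qB²/(B+z)² = Δσ_z ⇒ z = B(√(q/Δσ_z) − 1) = 2.4×(√(323/54.9) − 1) = 3.421 m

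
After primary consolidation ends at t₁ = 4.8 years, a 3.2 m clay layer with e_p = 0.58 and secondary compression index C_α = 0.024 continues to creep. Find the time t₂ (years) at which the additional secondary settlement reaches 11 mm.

t₂ ≈ 8.08 years

S_s = C_α·H/(1+e_p)·log₁₀(t₂/t₁) ⇒ log₁₀(t₂/t₁) = S_s·(1+e_p)/(C_α·H).
log₁₀(t₂/t₁) = 0.011 × (1+0.58) / (0.024×3.2) = 0.2263
t₂ = t₁ × 10^0.2263 = 4.8 × 1.684 = 8.082 years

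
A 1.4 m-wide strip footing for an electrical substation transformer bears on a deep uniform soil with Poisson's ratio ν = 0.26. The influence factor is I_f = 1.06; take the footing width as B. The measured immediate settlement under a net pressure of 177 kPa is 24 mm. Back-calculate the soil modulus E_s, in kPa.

S_e = q·B·(1−ν²)/E_s · I_f  ⇒  E_s = q·B·(1−ν²)·I_f / S_e.
E_s = 177 × 1.4 × 0.9324 × 1.06 / 0.024 = 10200 kPa

E_s ≈ 10200 kPa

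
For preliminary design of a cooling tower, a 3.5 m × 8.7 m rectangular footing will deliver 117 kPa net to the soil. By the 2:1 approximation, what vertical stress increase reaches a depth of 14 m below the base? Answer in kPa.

By the 2:1 method the load spreads at 1 horizontal : 2 vertical, so at depth z the loaded area has grown by z in each plan dimension:
Δσ = qBL/((B+z)(L+z)) = 117×3.5×8.7/((3.5+14)(8.7+14)) = 8.9683 kPa

Δσ_z ≈ 8.97 kPa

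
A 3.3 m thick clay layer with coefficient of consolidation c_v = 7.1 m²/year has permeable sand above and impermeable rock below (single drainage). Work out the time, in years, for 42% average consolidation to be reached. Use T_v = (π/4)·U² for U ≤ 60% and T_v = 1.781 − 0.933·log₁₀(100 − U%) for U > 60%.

Drainage path length: H_d = H = 3.3 m (single drainage).
U ≤ 60%: T_v = (π/4)·U² = (π/4)×0.42² = 0.13854.
t = T_v·H_d²/c_v = 0.13854×3.3²/7.1 = 0.2125 years.

t ≈ 0.212 years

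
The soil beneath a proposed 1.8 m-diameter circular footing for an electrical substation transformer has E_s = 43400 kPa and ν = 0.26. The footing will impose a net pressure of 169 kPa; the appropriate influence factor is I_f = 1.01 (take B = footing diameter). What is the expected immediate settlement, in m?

Immediate (elastic) settlement: S_e = q·B·(1−ν²)/E_s · I_f.
S_e = 169 × 1.8 × (1 − 0.26²) / 43400 × 1.01
    = 169 × 1.8 × 0.9324 / 43400 × 1.01
    = 0.006601 m

S_e ≈ 0.0066 m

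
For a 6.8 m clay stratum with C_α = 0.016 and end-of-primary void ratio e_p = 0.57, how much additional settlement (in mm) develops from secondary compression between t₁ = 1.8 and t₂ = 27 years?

S_s ≈ 81.5 mm

Secondary compression: S_s = C_α·H/(1+e_p)·log₁₀(t₂/t₁)
S_s = 0.016×6.8/(1+0.57)×log₁₀(27/1.8)
    = 0.0693 × 1.176 = 0.0815 m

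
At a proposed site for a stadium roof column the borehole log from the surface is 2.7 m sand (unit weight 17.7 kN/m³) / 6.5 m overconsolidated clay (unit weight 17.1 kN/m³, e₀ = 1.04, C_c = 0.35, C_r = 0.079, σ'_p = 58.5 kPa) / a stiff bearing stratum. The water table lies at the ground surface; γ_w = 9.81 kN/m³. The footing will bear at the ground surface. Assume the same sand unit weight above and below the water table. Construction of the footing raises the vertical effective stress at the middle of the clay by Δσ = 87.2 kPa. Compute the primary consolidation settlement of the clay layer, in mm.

Mid-depth of clay below the ground surface: z = 2.7 + 6.5/2 = 5.95 m.
Total vertical stress at mid-clay: σ_v = 17.7×2.7 + 17.1×3.25 = 103.37 kPa.
Pore pressure: u = 9.81×(5.95 − 0) = 58.37 kPa.
Initial effective stress: σ'_0 = σ_v − u = 103.37 − 58.37 = 45 kPa.
Final effective stress: σ'_f = 45 + 87.2 = 132.2 kPa.
σ'_f = 132.2 > σ'_p = 58.5 kPa, so the stress path crosses the preconsolidation pressure — recompression up to σ'_p, then virgin compression beyond:
S_c = H/(1+e₀)·[C_r·log₁₀(σ'_p/σ'_0) + C_c·log₁₀(σ'_f/σ'_p)]
    = 6.5/2.04 × [0.079×log₁₀(58.5/45) + 0.35×log₁₀(132.2/58.5)]
    = 3.1863 × [0.0090015 + 0.12393] = 0.4236 m

S_c ≈ 424 mm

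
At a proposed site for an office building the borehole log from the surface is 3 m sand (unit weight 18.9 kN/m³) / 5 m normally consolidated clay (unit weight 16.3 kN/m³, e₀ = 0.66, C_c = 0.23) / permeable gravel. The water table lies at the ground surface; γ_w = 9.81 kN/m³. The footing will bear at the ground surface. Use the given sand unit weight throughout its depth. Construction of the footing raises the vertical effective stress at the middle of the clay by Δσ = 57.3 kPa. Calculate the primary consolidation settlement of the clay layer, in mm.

S_c ≈ 253 mm

Mid-depth of clay below the ground surface: z = 3 + 5/2 = 5.5 m.
Total vertical stress at mid-clay: σ_v = 18.9×3 + 16.3×2.5 = 97.45 kPa.
Pore pressure: u = 9.81×(5.5 − 0) = 53.955 kPa.
Initial effective stress: σ'_0 = σ_v − u = 97.45 − 53.955 = 43.495 kPa.
Final effective stress: σ'_f = σ'_0 + Δσ = 43.495 + 57.3 = 100.79 kPa.
Normally consolidated clay, so the full stress increment lies on the virgin compression line:
S_c = C_c·H/(1+e₀)·log₁₀(σ'_f/σ'_0) = 0.23×5/(1+0.66)×log₁₀(100.79/43.495)
    = 0.69277 × 0.36498 = 0.2528 m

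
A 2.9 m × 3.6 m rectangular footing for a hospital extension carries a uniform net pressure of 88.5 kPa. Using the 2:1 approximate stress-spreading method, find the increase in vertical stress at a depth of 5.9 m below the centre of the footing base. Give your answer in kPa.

By the 2:1 method the load spreads at 1 horizontal : 2 vertical, so at depth z the loaded area has grown by z in each plan dimension:
Δσ = qBL/((B+z)(L+z)) = 88.5×2.9×3.6/((2.9+5.9)(3.6+5.9)) = 11.052 kPa

Δσ_z ≈ 11.1 kPa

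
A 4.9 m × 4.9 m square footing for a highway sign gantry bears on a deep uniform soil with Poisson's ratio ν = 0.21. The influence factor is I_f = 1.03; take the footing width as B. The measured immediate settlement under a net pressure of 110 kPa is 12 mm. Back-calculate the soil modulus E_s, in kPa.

S_e = q·B·(1−ν²)/E_s · I_f  ⇒  E_s = q·B·(1−ν²)·I_f / S_e.
E_s = 110 × 4.9 × 0.9559 × 1.03 / 0.012 = 44220 kPa

E_s ≈ 44200 kPa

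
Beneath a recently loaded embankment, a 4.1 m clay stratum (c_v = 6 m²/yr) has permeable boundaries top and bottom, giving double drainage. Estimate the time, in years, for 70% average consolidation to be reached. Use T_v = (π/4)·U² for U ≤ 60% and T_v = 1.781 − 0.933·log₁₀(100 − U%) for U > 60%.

Drainage path length: H_d = H/2 = 2.05 m (double drainage).
U > 60%: T_v = 1.781 − 0.933·log₁₀(100 − 70) = 0.40285.
t = T_v·H_d²/c_v = 0.40285×2.05²/6 = 0.2822 years.

t ≈ 0.282 years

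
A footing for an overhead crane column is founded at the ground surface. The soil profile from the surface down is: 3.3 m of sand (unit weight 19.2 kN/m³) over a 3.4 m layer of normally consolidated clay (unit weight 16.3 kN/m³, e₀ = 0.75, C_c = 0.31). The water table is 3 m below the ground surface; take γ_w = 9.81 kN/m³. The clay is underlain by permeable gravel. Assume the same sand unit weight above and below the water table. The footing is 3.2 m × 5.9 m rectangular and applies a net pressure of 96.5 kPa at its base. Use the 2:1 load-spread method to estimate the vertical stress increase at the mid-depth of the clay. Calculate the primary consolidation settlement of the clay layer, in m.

Mid-depth of clay below the ground surface: z = 3.3 + 3.4/2 = 5 m.
Total vertical stress at mid-clay: σ_v = 19.2×3.3 + 16.3×1.7 = 91.07 kPa.
Pore pressure: u = 9.81×(5 − 3) = 19.62 kPa.
Initial effective stress: σ'_0 = σ_v − u = 91.07 − 19.62 = 71.45 kPa.
Stress increase at mid-clay by the 2:1 spreading method:
Δσ = qBL/((B+z)(L+z)) = 96.5×3.2×5.9/((3.2+5)(5.9+5)) = 20.384 kPa
Final effective stress: σ'_f = σ'_0 + Δσ = 71.45 + 20.384 = 91.834 kPa.
Normally consolidated clay, so the full stress increment lies on the virgin compression line:
S_c = C_c·H/(1+e₀)·log₁₀(σ'_f/σ'_0) = 0.31×3.4/(1+0.75)×log₁₀(91.834/71.45)
    = 0.60229 × 0.109 = 0.06565 m

S_c ≈ 0.0656 m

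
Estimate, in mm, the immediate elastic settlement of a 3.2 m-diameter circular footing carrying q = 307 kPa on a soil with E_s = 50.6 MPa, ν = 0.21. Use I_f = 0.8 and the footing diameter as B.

S_e ≈ 14.8 mm

Immediate (elastic) settlement: S_e = q·B·(1−ν²)/E_s · I_f.
E_s = 50.6 MPa = 50600 kPa.
S_e = 307 × 3.2 × (1 − 0.21²) / 50600 × 0.8
    = 307 × 3.2 × 0.9559 / 50600 × 0.8
    = 0.01485 m = 14.85 mm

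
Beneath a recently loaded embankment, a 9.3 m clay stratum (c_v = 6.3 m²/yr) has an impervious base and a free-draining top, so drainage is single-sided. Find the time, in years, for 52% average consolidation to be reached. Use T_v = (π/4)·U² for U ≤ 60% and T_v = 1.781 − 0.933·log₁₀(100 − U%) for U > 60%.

Drainage path length: H_d = H = 9.3 m (single drainage).
U ≤ 60%: T_v = (π/4)·U² = (π/4)×0.52² = 0.21237.
t = T_v·H_d²/c_v = 0.21237×9.3²/6.3 = 2.916 years.

t ≈ 2.92 years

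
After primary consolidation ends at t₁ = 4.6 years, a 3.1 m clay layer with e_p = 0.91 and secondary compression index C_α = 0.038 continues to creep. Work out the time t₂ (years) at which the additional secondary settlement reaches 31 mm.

t₂ ≈ 14.6 years

S_s = C_α·H/(1+e_p)·log₁₀(t₂/t₁) ⇒ log₁₀(t₂/t₁) = S_s·(1+e_p)/(C_α·H).
log₁₀(t₂/t₁) = 0.031 × (1+0.91) / (0.038×3.1) = 0.5026
t₂ = t₁ × 10^0.5026 = 4.6 × 3.181 = 14.63 years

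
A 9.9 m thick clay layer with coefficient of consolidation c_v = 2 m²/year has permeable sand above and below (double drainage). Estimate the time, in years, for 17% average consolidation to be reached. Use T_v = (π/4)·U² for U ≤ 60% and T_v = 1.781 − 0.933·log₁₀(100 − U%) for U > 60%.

t ≈ 0.278 years

Drainage path length: H_d = H/2 = 4.95 m (double drainage).
U ≤ 60%: T_v = (π/4)·U² = (π/4)×0.17² = 0.022698.
t = T_v·H_d²/c_v = 0.022698×4.95²/2 = 0.2781 years.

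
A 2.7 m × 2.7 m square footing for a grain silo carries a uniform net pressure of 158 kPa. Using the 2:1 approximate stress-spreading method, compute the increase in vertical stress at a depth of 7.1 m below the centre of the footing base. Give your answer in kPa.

By the 2:1 method the load spreads at 1 horizontal : 2 vertical, so at depth z the loaded area has grown by z in each plan dimension:
Δσ = qBL/((B+z)(L+z)) = 158×2.7×2.7/((2.7+7.1)(2.7+7.1)) = 11.993 kPa

Δσ_z ≈ 12 kPa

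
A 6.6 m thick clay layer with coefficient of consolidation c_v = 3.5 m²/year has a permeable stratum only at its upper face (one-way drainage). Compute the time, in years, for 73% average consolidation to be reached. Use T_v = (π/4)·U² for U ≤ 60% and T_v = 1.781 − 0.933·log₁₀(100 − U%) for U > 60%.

Drainage path length: H_d = H = 6.6 m (single drainage).
U > 60%: T_v = 1.781 − 0.933·log₁₀(100 − 73) = 0.44554.
t = T_v·H_d²/c_v = 0.44554×6.6²/3.5 = 5.545 years.

t ≈ 5.55 years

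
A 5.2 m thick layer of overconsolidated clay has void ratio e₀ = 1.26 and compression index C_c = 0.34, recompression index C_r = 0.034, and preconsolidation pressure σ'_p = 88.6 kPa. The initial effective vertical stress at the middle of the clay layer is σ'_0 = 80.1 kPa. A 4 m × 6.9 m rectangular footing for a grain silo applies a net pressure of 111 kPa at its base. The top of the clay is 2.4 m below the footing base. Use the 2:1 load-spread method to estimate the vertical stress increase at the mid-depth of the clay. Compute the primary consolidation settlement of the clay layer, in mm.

Mid-depth of clay below the footing base: z = 2.4 + 5.2/2 = 5 m.
Stress increase at mid-clay by the 2:1 spreading method:
Δσ = qBL/((B+z)(L+z)) = 111×4×6.9/((4+5)(6.9+5)) = 28.605 kPa
Final effective stress: σ'_f = 80.1 + 28.605 = 108.7 kPa.
σ'_f = 108.7 > σ'_p = 88.6 kPa, so the stress path crosses the preconsolidation pressure — recompression up to σ'_p, then virgin compression beyond:
S_c = H/(1+e₀)·[C_r·log₁₀(σ'_p/σ'_0) + C_c·log₁₀(σ'_f/σ'_p)]
    = 5.2/2.26 × [0.034×log₁₀(88.6/80.1) + 0.34×log₁₀(108.7/88.6)]
    = 2.3009 × [0.0014892 + 0.030191] = 0.07289 m

S_c ≈ 72.9 mm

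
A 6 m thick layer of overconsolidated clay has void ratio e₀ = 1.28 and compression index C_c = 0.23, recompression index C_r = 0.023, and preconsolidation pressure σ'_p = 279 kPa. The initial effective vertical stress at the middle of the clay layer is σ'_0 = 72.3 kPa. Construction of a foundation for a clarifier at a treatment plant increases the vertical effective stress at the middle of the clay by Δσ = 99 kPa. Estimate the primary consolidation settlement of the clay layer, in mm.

Final effective stress: σ'_f = 72.3 + 99 = 171.3 kPa.
σ'_f = 171.3 ≤ σ'_p = 279 kPa, so the clay remains overconsolidated and only the recompression index applies:
S_c = C_r·H/(1+e₀)·log₁₀(σ'_f/σ'_0) = 0.023×6/2.28×log₁₀(171.3/72.3)
    = 0.060527 × 0.37462 = 0.02267 m

S_c ≈ 22.7 mm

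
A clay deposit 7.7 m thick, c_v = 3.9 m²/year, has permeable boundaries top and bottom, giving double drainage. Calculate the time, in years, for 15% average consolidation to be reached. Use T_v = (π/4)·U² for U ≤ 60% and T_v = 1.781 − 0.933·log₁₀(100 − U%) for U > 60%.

Drainage path length: H_d = H/2 = 3.85 m (double drainage).
U ≤ 60%: T_v = (π/4)·U² = (π/4)×0.15² = 0.017671.
t = T_v·H_d²/c_v = 0.017671×3.85²/3.9 = 0.06716 years.

t ≈ 0.0672 years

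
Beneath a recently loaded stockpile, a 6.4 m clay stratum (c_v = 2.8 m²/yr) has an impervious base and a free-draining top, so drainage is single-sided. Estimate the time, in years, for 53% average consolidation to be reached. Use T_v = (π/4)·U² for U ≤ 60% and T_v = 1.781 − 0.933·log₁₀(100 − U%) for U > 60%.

t ≈ 3.23 years

Drainage path length: H_d = H = 6.4 m (single drainage).
U ≤ 60%: T_v = (π/4)·U² = (π/4)×0.53² = 0.22062.
t = T_v·H_d²/c_v = 0.22062×6.4²/2.8 = 3.227 years.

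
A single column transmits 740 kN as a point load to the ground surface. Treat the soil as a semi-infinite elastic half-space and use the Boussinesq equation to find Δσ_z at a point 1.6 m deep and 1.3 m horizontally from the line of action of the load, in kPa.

Δσ_z ≈ 38.9 kPa

Boussinesq vertical stress below a point load on an elastic half-space:
Δσ_z = 3P/(2πz²) · [1 + (r/z)²]^(−5/2)
r/z = 1.3/1.6 = 0.8125; [1+(r/z)²]^(−5/2) = 0.2816.
Δσ_z = 3×740/(2π×1.6²) × 0.2816 = 138.02 × 0.2816 = 38.87 kPa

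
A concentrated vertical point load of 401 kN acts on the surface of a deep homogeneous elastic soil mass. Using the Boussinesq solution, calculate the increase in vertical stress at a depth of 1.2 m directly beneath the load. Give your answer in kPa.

Boussinesq vertical stress below a point load on an elastic half-space:
Δσ_z = 3P/(2πz²) · [1 + (r/z)²]^(−5/2)
r/z = 0/1.2 = 0; [1+(r/z)²]^(−5/2) = 1.
Δσ_z = 3×401/(2π×1.2²) × 1 = 132.96 × 1 = 133 kPa

Δσ_z ≈ 133 kPa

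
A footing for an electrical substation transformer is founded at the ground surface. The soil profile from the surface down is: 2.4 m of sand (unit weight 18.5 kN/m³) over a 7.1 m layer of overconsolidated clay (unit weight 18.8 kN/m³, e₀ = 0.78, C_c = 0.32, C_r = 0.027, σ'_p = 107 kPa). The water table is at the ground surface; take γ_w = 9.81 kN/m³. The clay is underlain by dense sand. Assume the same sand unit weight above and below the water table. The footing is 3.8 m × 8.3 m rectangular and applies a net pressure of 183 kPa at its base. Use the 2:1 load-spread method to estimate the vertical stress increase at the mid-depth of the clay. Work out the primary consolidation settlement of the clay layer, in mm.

Mid-depth of clay below the ground surface: z = 2.4 + 7.1/2 = 5.95 m.
Total vertical stress at mid-clay: σ_v = 18.5×2.4 + 18.8×3.55 = 111.14 kPa.
Pore pressure: u = 9.81×(5.95 − 0) = 58.37 kPa.
Initial effective stress: σ'_0 = σ_v − u = 111.14 − 58.37 = 52.77 kPa.
Stress increase at mid-clay by the 2:1 spreading method:
Δσ = qBL/((B+z)(L+z)) = 183×3.8×8.3/((3.8+5.95)(8.3+5.95)) = 41.543 kPa
Final effective stress: σ'_f = 52.77 + 41.543 = 94.313 kPa.
σ'_f = 94.313 ≤ σ'_p = 107 kPa, so the clay remains overconsolidated and only the recompression index applies:
S_c = C_r·H/(1+e₀)·log₁₀(σ'_f/σ'_0) = 0.027×7.1/1.78×log₁₀(94.313/52.77)
    = 0.1077 × 0.25218 = 0.02716 m

S_c ≈ 27.2 mm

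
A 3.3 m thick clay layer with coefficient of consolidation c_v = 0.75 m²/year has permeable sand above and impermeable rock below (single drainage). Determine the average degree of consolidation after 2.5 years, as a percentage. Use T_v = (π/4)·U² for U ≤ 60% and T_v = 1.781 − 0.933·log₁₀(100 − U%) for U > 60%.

Drainage path length: H_d = H = 3.3 m (single drainage).
T_v = c_v·t/H_d² = 0.75×2.5/3.3² = 0.17218.
T_v = 0.17218 corresponds to the U ≤ 60% branch:
U = √(4T_v/π) = 0.4682

U ≈ 46.8 %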